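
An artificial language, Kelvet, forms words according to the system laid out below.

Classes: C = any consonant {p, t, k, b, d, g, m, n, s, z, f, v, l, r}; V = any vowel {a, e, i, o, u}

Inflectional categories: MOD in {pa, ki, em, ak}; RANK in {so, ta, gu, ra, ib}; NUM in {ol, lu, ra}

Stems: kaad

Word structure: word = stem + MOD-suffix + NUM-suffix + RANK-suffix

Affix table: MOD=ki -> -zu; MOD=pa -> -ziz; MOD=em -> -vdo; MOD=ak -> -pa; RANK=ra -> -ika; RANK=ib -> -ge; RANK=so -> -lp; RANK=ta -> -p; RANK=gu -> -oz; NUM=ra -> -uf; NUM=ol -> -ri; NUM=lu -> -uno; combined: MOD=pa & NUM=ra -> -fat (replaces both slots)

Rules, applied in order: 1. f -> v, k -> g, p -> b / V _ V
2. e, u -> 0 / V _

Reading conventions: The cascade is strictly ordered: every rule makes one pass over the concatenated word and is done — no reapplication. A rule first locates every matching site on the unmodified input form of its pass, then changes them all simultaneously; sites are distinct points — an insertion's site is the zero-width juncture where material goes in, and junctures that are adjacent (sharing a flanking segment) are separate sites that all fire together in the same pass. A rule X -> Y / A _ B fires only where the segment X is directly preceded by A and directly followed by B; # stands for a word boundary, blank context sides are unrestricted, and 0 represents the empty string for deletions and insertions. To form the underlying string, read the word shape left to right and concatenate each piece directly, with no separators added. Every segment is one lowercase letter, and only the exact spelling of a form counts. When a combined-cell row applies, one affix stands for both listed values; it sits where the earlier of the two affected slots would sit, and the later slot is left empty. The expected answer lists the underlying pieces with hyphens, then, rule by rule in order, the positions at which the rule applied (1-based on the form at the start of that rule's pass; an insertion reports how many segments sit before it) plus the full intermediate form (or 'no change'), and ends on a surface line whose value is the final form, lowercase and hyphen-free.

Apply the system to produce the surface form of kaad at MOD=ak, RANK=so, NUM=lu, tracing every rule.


underlying: kaad-pa-uno-lp
1. f -> v, k -> g, p -> b / V _ V: no change
2. e, u -> 0 / V _: fires at position(s) 7: kaadpanolp
surface: kaadpanolp


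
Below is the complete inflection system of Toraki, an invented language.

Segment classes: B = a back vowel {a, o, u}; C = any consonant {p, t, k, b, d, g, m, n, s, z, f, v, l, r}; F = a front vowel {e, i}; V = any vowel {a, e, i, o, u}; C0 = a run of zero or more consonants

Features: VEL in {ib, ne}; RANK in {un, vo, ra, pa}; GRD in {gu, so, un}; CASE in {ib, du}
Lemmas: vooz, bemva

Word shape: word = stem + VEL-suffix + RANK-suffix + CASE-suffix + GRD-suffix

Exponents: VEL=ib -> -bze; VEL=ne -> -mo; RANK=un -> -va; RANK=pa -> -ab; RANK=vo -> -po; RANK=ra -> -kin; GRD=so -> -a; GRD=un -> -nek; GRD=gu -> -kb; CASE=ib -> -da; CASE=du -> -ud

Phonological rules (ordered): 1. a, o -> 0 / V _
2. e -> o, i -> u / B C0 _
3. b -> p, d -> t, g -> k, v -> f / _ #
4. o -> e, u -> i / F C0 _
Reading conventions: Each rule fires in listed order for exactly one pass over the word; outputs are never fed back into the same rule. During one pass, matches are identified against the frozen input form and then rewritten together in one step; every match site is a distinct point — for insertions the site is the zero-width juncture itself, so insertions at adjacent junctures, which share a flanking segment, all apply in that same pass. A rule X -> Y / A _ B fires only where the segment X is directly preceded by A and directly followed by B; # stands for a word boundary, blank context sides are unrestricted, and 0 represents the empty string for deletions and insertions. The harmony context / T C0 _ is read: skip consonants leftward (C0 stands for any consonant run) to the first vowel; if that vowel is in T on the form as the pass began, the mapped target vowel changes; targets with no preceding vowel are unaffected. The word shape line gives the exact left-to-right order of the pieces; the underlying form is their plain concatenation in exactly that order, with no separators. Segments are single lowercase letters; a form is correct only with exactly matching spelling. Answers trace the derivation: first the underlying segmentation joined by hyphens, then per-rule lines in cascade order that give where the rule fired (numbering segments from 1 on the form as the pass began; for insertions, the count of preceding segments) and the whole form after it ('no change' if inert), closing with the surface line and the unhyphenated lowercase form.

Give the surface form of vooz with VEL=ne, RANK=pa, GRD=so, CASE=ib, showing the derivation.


underlying: vooz-mo-ab-da-a
1. a, o -> 0 / V _: fires at position(s) 3, 7, 11: vozmobda
2. e -> o, i -> u / B C0 _: no change
3. b -> p, d -> t, g -> k, v -> f / _ #: no change
4. o -> e, u -> i / F C0 _: no change
surface: vozmobda


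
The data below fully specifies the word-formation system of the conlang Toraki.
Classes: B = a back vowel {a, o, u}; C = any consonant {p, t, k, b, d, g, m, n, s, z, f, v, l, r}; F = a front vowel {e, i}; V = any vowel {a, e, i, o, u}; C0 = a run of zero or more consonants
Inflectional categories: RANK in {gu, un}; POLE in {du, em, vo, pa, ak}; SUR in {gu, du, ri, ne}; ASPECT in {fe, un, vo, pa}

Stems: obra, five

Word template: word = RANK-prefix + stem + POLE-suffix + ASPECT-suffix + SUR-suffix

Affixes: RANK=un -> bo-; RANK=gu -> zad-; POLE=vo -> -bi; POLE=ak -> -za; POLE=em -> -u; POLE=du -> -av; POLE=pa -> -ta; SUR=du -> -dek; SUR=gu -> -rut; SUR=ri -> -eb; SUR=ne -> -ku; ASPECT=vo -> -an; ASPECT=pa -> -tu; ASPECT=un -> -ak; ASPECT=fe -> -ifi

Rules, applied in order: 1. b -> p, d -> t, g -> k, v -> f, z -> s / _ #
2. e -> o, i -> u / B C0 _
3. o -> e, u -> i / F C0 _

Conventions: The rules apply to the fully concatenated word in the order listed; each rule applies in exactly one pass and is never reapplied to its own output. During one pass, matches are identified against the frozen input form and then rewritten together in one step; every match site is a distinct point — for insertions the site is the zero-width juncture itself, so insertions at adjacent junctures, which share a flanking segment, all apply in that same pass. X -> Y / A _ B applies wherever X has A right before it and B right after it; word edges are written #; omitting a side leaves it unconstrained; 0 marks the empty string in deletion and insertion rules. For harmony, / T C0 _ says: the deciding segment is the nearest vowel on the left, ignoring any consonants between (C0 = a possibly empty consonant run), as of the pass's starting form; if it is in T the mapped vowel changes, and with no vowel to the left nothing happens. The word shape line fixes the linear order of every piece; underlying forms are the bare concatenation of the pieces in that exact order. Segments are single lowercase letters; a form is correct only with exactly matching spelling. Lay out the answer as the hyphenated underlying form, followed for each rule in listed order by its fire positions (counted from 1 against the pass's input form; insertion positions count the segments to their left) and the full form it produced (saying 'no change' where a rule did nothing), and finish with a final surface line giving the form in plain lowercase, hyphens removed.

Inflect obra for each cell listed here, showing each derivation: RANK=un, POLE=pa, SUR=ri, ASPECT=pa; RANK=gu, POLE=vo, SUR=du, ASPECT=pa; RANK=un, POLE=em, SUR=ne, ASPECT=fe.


cell RANK=un, POLE=pa, SUR=ri, ASPECT=pa:
underlying: bo-obra-ta-tu-eb
1. b -> p, d -> t, g -> k, v -> f, z -> s / _ #: fires at position(s) 12: boobratatuep
2. e -> o, i -> u / B C0 _: fires at position(s) 11: boobratatuop
3. o -> e, u -> i / F C0 _: no change
surface: boobratatuop

cell RANK=gu, POLE=vo, SUR=du, ASPECT=pa:
underlying: zad-obra-bi-tu-dek
1. b -> p, d -> t, g -> k, v -> f, z -> s / _ #: no change
2. e -> o, i -> u / B C0 _: fires at position(s) 9, 13: zadobrabutudok
3. o -> e, u -> i / F C0 _: no change
surface: zadobrabutudok

cell RANK=un, POLE=em, SUR=ne, ASPECT=fe:
underlying: bo-obra-u-ifi-ku
1. b -> p, d -> t, g -> k, v -> f, z -> s / _ #: no change
2. e -> o, i -> u / B C0 _: fires at position(s) 8: boobrauufiku
3. o -> e, u -> i / F C0 _: fires at position(s) 12: boobrauufiki
surface: boobrauufiki


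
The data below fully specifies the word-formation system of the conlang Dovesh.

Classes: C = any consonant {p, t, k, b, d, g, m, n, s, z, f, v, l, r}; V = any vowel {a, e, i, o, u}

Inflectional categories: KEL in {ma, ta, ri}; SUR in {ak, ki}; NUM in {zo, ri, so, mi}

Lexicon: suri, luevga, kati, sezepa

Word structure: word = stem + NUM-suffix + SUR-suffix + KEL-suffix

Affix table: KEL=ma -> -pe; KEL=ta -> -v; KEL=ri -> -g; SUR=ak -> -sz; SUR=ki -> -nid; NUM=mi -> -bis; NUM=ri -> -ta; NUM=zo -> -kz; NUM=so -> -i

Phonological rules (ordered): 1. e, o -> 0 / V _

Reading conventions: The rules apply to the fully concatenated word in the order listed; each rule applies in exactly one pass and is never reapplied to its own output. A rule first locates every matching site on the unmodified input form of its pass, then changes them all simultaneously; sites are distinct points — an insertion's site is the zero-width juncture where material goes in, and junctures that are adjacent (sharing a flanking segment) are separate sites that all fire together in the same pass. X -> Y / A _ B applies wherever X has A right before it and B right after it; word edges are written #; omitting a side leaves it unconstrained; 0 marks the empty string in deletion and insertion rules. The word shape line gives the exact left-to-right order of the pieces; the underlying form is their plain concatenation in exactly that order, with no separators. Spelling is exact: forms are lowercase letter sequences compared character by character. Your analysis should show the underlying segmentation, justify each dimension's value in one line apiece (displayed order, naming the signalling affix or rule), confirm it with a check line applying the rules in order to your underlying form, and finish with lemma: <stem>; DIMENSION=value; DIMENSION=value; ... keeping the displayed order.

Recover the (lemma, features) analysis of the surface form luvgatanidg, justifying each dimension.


underlying: luevga-ta-nid-g
KEL=ri - signalled by the affix -g
SUR=ki - signalled by the affix -nid
NUM=ri - signalled by the affix -ta
check: luevgatanidg -> luvgatanidg
lemma: luevga; KEL=ri; SUR=ki; NUM=ri


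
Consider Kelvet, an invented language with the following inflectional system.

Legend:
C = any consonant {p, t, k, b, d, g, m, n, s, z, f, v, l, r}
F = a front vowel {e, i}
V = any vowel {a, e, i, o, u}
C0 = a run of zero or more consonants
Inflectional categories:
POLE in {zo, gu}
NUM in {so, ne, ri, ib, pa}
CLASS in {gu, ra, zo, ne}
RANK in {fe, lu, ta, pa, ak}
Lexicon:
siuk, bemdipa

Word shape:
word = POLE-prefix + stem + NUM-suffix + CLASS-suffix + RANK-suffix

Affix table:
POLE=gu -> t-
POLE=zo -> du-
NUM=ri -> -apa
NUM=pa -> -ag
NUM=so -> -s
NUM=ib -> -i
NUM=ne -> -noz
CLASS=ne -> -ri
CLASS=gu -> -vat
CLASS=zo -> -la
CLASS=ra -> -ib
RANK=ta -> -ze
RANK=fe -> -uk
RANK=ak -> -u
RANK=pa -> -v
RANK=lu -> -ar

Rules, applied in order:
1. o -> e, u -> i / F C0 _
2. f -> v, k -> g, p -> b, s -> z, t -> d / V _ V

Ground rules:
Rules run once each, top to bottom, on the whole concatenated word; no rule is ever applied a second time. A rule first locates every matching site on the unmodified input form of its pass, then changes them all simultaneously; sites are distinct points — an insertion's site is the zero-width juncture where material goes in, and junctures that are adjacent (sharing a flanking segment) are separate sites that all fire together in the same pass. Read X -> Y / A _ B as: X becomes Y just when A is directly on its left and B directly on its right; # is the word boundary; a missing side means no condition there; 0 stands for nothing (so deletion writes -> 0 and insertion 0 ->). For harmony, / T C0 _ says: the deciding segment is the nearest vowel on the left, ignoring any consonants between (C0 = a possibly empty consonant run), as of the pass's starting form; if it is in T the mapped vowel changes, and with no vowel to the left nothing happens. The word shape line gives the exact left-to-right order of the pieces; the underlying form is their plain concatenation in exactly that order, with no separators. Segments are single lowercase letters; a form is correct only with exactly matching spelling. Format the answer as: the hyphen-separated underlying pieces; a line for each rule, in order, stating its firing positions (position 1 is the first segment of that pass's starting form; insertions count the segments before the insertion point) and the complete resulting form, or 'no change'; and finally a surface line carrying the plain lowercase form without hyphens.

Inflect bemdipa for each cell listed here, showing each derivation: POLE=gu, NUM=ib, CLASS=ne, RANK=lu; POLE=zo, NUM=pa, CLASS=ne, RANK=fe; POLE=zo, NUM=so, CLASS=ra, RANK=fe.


cell POLE=gu, NUM=ib, CLASS=ne, RANK=lu:
underlying: t-bemdipa-i-ri-ar
1. o -> e, u -> i / F C0 _: no change
2. f -> v, k -> g, p -> b, s -> z, t -> d / V _ V: fires at position(s) 7: tbemdibairiar
surface: tbemdibairiar

cell POLE=zo, NUM=pa, CLASS=ne, RANK=fe:
underlying: du-bemdipa-ag-ri-uk
1. o -> e, u -> i / F C0 _: fires at position(s) 14: dubemdipaagriik
2. f -> v, k -> g, p -> b, s -> z, t -> d / V _ V: fires at position(s) 8: dubemdibaagriik
surface: dubemdibaagriik

cell POLE=zo, NUM=so, CLASS=ra, RANK=fe:
underlying: du-bemdipa-s-ib-uk
1. o -> e, u -> i / F C0 _: fires at position(s) 13: dubemdipasibik
2. f -> v, k -> g, p -> b, s -> z, t -> d / V _ V: fires at position(s) 8, 10: dubemdibazibik
surface: dubemdibazibik


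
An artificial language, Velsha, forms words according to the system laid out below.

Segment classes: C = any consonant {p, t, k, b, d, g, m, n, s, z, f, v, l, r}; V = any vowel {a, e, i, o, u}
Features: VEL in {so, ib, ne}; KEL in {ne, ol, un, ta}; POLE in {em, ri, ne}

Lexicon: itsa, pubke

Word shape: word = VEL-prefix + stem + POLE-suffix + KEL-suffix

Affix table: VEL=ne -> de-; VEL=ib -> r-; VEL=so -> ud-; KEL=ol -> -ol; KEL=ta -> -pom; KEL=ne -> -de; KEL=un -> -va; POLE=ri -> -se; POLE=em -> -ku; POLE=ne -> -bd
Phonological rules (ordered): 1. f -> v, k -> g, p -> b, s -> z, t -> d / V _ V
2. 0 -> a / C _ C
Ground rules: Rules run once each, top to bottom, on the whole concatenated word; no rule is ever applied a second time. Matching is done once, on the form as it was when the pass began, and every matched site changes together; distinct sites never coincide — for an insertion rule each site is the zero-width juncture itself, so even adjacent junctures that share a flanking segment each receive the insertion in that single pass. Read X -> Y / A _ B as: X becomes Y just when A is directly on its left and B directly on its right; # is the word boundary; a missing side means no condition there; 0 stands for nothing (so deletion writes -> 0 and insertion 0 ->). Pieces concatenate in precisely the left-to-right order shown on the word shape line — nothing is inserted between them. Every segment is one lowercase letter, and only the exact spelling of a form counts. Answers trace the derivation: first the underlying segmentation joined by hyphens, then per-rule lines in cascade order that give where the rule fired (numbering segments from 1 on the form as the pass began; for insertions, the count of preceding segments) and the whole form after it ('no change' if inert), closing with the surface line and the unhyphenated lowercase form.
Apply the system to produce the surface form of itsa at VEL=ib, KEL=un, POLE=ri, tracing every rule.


underlying: r-itsa-se-va
1. f -> v, k -> g, p -> b, s -> z, t -> d / V _ V: fires at position(s) 6: ritsazeva
2. 0 -> a / C _ C: inserts after position(s) 3: ritasazeva
surface: ritasazeva


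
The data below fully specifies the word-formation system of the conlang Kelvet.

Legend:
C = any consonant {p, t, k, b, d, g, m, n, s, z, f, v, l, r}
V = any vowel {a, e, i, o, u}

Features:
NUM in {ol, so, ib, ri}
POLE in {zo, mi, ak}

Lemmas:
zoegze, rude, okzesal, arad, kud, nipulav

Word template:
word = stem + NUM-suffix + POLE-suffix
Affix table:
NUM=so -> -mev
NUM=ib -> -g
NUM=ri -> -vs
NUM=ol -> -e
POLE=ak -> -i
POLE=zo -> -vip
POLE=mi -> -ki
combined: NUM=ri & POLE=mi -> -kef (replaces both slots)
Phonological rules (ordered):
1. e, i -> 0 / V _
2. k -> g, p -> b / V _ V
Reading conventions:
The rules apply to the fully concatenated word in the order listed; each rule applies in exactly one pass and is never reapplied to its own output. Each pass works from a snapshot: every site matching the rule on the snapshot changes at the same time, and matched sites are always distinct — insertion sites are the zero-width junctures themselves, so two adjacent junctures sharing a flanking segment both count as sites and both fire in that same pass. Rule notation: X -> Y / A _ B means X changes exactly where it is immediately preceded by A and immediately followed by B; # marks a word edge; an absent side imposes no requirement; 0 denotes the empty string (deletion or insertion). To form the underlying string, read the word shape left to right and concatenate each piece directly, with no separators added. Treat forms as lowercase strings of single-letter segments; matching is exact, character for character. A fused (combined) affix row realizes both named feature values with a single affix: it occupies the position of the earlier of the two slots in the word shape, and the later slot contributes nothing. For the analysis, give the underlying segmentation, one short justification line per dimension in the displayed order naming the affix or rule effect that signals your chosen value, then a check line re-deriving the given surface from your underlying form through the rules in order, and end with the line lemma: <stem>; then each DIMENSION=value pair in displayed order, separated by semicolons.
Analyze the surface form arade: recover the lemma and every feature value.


underlying: arad-e-i
NUM=ol - signalled by the affix -e
POLE=ak - signalled by the affix -i
check: aradei -> arade -> arade
lemma: arad; NUM=ol; POLE=ak


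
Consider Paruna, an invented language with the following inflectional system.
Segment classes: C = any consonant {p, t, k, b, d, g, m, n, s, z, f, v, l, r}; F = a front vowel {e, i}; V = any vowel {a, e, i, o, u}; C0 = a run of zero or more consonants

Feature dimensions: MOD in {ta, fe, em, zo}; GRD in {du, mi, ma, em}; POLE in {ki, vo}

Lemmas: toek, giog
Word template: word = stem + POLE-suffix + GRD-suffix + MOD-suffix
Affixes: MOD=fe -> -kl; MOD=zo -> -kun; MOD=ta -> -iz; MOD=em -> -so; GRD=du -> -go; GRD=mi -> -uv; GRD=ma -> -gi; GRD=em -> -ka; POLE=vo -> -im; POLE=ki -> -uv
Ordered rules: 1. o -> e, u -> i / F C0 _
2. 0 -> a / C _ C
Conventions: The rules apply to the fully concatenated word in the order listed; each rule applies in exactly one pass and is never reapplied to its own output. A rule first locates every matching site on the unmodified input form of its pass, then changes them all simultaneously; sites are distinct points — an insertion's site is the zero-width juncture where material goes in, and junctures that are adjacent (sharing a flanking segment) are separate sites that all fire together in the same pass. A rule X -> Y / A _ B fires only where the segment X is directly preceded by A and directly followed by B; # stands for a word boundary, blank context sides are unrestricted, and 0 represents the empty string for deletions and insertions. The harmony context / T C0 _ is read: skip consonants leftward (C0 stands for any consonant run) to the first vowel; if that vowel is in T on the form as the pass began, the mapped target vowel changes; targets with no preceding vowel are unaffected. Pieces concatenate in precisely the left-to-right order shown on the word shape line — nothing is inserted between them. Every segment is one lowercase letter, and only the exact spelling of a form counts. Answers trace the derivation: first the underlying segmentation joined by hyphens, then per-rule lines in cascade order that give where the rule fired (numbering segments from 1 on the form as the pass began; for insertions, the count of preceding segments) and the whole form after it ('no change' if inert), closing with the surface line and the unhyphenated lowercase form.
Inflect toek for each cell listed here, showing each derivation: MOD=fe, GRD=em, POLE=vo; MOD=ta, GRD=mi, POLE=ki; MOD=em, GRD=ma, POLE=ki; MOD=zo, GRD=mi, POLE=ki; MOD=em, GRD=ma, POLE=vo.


cell MOD=fe, GRD=em, POLE=vo:
underlying: toek-im-ka-kl
1. o -> e, u -> i / F C0 _: no change
2. 0 -> a / C _ C: inserts after position(s) 6, 9: toekimakakal
surface: toekimakakal

cell MOD=ta, GRD=mi, POLE=ki:
underlying: toek-uv-uv-iz
1. o -> e, u -> i / F C0 _: fires at position(s) 5: toekivuviz
2. 0 -> a / C _ C: no change
surface: toekivuviz

cell MOD=em, GRD=ma, POLE=ki:
underlying: toek-uv-gi-so
1. o -> e, u -> i / F C0 _: fires at position(s) 5, 10: toekivgise
2. 0 -> a / C _ C: inserts after position(s) 6: toekivagise
surface: toekivagise

cell MOD=zo, GRD=mi, POLE=ki:
underlying: toek-uv-uv-kun
1. o -> e, u -> i / F C0 _: fires at position(s) 5: toekivuvkun
2. 0 -> a / C _ C: inserts after position(s) 8: toekivuvakun
surface: toekivuvakun

cell MOD=em, GRD=ma, POLE=vo:
underlying: toek-im-gi-so
1. o -> e, u -> i / F C0 _: fires at position(s) 10: toekimgise
2. 0 -> a / C _ C: inserts after position(s) 6: toekimagise
surface: toekimagise


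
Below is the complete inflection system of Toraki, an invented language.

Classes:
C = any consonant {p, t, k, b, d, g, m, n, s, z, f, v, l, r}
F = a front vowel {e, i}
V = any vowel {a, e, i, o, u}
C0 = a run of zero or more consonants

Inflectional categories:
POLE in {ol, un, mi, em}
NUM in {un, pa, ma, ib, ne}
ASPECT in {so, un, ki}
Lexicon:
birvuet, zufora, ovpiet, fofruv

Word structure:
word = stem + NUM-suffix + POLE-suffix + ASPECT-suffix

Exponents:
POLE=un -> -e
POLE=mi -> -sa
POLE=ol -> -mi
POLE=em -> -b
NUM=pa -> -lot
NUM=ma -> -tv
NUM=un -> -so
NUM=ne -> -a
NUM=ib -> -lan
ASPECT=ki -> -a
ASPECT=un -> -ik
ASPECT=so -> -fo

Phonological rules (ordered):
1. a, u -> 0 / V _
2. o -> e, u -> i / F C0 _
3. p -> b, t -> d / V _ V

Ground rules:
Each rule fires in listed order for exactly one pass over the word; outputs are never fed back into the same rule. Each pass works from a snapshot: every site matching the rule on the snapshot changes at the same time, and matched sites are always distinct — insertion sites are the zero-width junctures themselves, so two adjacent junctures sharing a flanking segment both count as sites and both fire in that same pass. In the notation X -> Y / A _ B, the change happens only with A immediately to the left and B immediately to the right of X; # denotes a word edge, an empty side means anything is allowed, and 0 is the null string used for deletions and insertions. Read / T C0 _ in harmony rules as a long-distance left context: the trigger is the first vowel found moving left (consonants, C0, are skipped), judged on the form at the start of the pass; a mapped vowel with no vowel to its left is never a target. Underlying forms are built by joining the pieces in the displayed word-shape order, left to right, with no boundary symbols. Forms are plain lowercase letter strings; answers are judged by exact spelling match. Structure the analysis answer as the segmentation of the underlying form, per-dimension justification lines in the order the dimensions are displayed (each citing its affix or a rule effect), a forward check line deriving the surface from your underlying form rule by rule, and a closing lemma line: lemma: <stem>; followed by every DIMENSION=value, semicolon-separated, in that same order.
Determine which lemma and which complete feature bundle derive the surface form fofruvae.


underlying: fofruv-a-e-a
POLE=un - signalled by the affix -e
NUM=ne - signalled by the affix -a
ASPECT=ki - signalled by the affix -a
check: fofruvaea -> fofruvae -> fofruvae -> fofruvae
lemma: fofruv; POLE=un; NUM=ne; ASPECT=ki


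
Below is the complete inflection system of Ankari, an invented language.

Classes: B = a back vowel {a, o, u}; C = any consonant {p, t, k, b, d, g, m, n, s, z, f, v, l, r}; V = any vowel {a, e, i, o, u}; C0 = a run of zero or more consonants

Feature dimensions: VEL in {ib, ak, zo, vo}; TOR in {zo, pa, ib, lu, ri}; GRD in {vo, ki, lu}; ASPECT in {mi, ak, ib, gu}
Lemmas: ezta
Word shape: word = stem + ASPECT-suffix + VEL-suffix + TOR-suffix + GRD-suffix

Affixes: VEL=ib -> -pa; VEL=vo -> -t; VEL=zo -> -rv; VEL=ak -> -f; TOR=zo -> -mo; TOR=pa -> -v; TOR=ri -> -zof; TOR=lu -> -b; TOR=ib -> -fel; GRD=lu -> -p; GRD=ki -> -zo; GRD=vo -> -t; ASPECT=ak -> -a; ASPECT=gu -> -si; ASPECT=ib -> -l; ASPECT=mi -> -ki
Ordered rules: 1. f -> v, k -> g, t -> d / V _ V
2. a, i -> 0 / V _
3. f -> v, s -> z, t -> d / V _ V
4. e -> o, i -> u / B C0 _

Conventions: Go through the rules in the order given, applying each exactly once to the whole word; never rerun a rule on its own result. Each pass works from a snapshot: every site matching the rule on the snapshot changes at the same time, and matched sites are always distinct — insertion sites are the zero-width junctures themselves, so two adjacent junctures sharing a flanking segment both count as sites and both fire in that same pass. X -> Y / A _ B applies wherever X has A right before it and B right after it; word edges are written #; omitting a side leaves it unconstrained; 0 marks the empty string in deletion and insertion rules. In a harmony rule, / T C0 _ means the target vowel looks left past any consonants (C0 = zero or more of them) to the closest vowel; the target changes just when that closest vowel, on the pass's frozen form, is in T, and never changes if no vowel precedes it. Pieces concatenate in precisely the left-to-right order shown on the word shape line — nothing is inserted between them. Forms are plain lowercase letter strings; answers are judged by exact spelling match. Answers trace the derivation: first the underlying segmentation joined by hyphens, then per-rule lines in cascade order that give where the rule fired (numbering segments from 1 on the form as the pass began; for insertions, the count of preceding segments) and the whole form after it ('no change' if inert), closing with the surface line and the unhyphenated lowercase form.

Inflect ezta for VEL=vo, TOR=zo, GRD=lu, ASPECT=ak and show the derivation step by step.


underlying: ezta-a-t-mo-p
1. f -> v, k -> g, t -> d / V _ V: no change
2. a, i -> 0 / V _: fires at position(s) 5: eztatmop
3. f -> v, s -> z, t -> d / V _ V: no change
4. e -> o, i -> u / B C0 _: no change
surface: eztatmop


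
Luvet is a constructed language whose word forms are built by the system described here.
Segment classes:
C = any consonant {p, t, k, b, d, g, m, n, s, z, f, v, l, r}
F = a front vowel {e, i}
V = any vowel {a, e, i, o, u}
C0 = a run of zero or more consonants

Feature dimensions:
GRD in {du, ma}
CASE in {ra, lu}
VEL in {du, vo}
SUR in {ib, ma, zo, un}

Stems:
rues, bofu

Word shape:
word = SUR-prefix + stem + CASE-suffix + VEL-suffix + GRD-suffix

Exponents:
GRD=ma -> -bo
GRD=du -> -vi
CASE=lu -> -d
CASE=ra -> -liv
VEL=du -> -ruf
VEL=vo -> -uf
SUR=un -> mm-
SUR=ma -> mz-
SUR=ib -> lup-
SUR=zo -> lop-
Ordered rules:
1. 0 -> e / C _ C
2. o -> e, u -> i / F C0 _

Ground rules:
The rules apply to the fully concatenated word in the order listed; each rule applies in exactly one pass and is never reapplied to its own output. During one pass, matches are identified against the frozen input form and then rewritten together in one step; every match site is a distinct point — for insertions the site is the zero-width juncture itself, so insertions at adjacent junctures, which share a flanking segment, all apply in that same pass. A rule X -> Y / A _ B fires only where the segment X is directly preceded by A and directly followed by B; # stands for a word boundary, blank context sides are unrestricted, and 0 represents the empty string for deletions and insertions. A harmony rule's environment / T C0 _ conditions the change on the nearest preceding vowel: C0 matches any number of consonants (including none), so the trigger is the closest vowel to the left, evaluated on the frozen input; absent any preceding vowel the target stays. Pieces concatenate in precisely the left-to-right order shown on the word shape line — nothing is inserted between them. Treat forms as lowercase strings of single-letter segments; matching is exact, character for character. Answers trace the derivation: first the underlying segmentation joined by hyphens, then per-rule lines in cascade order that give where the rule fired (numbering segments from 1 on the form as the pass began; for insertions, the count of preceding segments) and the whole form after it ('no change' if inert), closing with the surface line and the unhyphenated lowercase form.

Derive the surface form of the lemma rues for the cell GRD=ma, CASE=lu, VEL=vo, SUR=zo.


underlying: lop-rues-d-uf-bo
1. 0 -> e / C _ C: inserts after position(s) 3, 7, 10: loperuesedufebo
2. o -> e, u -> i / F C0 _: fires at position(s) 6, 11, 15: loperiesedifebe
surface: loperiesedifebe


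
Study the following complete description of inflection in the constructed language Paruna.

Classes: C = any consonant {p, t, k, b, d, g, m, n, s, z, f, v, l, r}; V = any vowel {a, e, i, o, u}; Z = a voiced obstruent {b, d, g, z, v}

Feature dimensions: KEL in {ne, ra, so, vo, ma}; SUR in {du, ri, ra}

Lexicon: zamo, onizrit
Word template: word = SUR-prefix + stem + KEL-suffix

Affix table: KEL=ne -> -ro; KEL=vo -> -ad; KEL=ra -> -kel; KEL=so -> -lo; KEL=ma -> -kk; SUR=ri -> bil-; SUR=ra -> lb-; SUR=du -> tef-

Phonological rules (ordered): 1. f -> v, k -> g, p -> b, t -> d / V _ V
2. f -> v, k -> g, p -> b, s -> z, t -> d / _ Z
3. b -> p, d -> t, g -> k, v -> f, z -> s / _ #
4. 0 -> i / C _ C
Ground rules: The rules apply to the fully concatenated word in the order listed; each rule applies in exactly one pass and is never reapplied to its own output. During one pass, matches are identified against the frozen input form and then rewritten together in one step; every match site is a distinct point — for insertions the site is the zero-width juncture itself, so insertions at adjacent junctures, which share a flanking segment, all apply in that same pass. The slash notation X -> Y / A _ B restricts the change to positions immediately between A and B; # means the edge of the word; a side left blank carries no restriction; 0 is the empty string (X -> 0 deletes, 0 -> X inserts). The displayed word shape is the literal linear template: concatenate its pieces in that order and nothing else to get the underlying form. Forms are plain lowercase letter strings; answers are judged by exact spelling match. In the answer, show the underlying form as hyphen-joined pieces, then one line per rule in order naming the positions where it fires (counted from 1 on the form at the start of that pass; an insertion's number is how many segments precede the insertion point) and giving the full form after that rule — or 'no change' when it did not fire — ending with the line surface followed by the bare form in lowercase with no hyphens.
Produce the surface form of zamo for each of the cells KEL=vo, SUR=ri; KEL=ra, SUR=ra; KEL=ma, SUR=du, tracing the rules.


cell KEL=vo, SUR=ri:
underlying: bil-zamo-ad
1. f -> v, k -> g, p -> b, t -> d / V _ V: no change
2. f -> v, k -> g, p -> b, s -> z, t -> d / _ Z: no change
3. b -> p, d -> t, g -> k, v -> f, z -> s / _ #: fires at position(s) 9: bilzamoat
4. 0 -> i / C _ C: inserts after position(s) 3: bilizamoat
surface: bilizamoat

cell KEL=ra, SUR=ra:
underlying: lb-zamo-kel
1. f -> v, k -> g, p -> b, t -> d / V _ V: fires at position(s) 7: lbzamogel
2. f -> v, k -> g, p -> b, s -> z, t -> d / _ Z: no change
3. b -> p, d -> t, g -> k, v -> f, z -> s / _ #: no change
4. 0 -> i / C _ C: inserts after position(s) 1, 2: libizamogel
surface: libizamogel

cell KEL=ma, SUR=du:
underlying: tef-zamo-kk
1. f -> v, k -> g, p -> b, t -> d / V _ V: no change
2. f -> v, k -> g, p -> b, s -> z, t -> d / _ Z: fires at position(s) 3: tevzamokk
3. b -> p, d -> t, g -> k, v -> f, z -> s / _ #: no change
4. 0 -> i / C _ C: inserts after position(s) 3, 8: tevizamokik
surface: tevizamokik


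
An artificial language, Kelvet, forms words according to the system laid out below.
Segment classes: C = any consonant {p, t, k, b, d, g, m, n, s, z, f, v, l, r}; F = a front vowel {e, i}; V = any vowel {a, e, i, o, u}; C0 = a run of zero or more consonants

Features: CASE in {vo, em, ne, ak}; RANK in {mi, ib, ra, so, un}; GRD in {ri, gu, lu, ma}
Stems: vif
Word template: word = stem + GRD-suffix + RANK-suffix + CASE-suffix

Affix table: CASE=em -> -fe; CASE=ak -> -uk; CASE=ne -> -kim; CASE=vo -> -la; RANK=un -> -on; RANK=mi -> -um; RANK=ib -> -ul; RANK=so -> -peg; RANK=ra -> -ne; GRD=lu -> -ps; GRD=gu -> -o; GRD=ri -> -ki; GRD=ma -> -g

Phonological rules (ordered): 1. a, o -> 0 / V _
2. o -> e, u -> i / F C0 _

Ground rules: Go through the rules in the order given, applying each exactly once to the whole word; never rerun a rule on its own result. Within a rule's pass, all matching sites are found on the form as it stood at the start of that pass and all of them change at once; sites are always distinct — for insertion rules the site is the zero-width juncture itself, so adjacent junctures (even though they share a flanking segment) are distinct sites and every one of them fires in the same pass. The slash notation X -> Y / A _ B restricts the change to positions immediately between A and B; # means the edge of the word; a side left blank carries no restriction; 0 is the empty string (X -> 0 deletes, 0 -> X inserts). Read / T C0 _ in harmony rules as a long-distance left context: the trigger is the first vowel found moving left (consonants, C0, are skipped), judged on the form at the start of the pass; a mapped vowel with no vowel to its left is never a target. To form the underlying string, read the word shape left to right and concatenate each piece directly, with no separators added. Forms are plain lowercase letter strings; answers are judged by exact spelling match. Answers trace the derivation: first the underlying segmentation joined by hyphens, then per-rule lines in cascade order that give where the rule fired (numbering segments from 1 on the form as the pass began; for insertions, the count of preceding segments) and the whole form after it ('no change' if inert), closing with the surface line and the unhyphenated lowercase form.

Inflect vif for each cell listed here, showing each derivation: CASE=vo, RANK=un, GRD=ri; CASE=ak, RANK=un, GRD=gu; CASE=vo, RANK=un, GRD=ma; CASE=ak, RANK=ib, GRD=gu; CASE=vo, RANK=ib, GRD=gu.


cell CASE=vo, RANK=un, GRD=ri:
underlying: vif-ki-on-la
1. a, o -> 0 / V _: fires at position(s) 6: vifkinla
2. o -> e, u -> i / F C0 _: no change
surface: vifkinla

cell CASE=ak, RANK=un, GRD=gu:
underlying: vif-o-on-uk
1. a, o -> 0 / V _: fires at position(s) 5: vifonuk
2. o -> e, u -> i / F C0 _: fires at position(s) 4: vifenuk
surface: vifenuk

cell CASE=vo, RANK=un, GRD=ma:
underlying: vif-g-on-la
1. a, o -> 0 / V _: no change
2. o -> e, u -> i / F C0 _: fires at position(s) 5: vifgenla
surface: vifgenla

cell CASE=ak, RANK=ib, GRD=gu:
underlying: vif-o-ul-uk
1. a, o -> 0 / V _: no change
2. o -> e, u -> i / F C0 _: fires at position(s) 4: vifeuluk
surface: vifeuluk

cell CASE=vo, RANK=ib, GRD=gu:
underlying: vif-o-ul-la
1. a, o -> 0 / V _: no change
2. o -> e, u -> i / F C0 _: fires at position(s) 4: vifeulla
surface: vifeulla


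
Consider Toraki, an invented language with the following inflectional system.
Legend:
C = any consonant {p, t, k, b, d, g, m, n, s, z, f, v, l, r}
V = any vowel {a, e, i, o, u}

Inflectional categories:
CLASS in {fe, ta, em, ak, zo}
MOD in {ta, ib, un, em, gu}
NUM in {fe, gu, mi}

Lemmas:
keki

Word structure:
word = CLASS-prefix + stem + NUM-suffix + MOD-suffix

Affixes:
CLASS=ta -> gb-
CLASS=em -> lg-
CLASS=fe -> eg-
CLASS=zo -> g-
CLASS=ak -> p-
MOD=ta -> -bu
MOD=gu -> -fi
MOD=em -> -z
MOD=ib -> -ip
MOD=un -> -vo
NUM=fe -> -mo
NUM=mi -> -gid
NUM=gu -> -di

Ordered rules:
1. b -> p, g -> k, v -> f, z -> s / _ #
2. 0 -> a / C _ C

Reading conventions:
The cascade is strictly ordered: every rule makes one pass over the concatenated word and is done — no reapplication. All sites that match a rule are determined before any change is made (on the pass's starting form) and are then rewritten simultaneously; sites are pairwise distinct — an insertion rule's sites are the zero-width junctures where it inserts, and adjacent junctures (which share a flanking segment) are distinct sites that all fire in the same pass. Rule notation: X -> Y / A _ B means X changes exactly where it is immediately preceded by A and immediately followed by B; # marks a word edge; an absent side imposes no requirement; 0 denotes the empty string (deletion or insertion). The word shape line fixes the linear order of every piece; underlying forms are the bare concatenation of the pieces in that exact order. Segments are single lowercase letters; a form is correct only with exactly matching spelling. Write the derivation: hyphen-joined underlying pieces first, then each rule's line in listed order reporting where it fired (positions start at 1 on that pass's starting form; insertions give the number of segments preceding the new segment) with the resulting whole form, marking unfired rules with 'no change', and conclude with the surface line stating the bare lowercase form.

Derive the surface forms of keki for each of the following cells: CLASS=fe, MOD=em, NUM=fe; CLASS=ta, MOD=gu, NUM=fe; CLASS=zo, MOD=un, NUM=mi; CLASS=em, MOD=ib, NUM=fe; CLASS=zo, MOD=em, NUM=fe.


cell CLASS=fe, MOD=em, NUM=fe:
underlying: eg-keki-mo-z
1. b -> p, g -> k, v -> f, z -> s / _ #: fires at position(s) 9: egkekimos
2. 0 -> a / C _ C: inserts after position(s) 2: egakekimos
surface: egakekimos

cell CLASS=ta, MOD=gu, NUM=fe:
underlying: gb-keki-mo-fi
1. b -> p, g -> k, v -> f, z -> s / _ #: no change
2. 0 -> a / C _ C: inserts after position(s) 1, 2: gabakekimofi
surface: gabakekimofi

cell CLASS=zo, MOD=un, NUM=mi:
underlying: g-keki-gid-vo
1. b -> p, g -> k, v -> f, z -> s / _ #: no change
2. 0 -> a / C _ C: inserts after position(s) 1, 8: gakekigidavo
surface: gakekigidavo

cell CLASS=em, MOD=ib, NUM=fe:
underlying: lg-keki-mo-ip
1. b -> p, g -> k, v -> f, z -> s / _ #: no change
2. 0 -> a / C _ C: inserts after position(s) 1, 2: lagakekimoip
surface: lagakekimoip

cell CLASS=zo, MOD=em, NUM=fe:
underlying: g-keki-mo-z
1. b -> p, g -> k, v -> f, z -> s / _ #: fires at position(s) 8: gkekimos
2. 0 -> a / C _ C: inserts after position(s) 1: gakekimos
surface: gakekimos


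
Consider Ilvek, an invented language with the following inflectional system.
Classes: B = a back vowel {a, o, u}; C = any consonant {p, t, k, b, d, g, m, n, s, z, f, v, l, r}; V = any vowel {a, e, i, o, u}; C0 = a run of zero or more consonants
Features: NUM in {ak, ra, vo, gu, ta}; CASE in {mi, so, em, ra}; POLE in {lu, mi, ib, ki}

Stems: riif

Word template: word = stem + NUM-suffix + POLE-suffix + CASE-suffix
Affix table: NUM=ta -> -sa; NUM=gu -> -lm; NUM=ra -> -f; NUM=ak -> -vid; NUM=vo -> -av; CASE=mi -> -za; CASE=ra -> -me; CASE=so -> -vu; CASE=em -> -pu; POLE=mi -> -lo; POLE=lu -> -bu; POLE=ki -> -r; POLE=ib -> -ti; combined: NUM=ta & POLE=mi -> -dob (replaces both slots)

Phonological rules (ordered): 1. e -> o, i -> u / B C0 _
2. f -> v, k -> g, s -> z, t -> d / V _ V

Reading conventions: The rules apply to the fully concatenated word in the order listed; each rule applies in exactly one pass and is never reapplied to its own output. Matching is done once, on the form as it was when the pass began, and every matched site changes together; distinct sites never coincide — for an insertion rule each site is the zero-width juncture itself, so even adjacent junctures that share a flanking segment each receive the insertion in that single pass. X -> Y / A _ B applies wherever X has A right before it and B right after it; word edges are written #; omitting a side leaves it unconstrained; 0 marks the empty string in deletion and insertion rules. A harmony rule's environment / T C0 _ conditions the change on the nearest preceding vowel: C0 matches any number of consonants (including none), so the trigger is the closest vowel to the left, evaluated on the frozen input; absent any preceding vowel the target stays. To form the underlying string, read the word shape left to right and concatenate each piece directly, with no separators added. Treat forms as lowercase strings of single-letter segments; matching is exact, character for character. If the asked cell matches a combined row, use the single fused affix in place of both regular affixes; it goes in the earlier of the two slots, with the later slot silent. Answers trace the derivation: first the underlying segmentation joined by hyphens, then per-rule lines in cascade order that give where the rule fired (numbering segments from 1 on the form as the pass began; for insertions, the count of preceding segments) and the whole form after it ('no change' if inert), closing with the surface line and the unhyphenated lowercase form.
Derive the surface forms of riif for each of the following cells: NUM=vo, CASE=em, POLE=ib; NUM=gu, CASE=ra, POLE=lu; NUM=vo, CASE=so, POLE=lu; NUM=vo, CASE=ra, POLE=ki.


cell NUM=vo, CASE=em, POLE=ib:
underlying: riif-av-ti-pu
1. e -> o, i -> u / B C0 _: fires at position(s) 8: riifavtupu
2. f -> v, k -> g, s -> z, t -> d / V _ V: fires at position(s) 4: riivavtupu
surface: riivavtupu

cell NUM=gu, CASE=ra, POLE=lu:
underlying: riif-lm-bu-me
1. e -> o, i -> u / B C0 _: fires at position(s) 10: riiflmbumo
2. f -> v, k -> g, s -> z, t -> d / V _ V: no change
surface: riiflmbumo

cell NUM=vo, CASE=so, POLE=lu:
underlying: riif-av-bu-vu
1. e -> o, i -> u / B C0 _: no change
2. f -> v, k -> g, s -> z, t -> d / V _ V: fires at position(s) 4: riivavbuvu
surface: riivavbuvu

cell NUM=vo, CASE=ra, POLE=ki:
underlying: riif-av-r-me
1. e -> o, i -> u / B C0 _: fires at position(s) 9: riifavrmo
2. f -> v, k -> g, s -> z, t -> d / V _ V: fires at position(s) 4: riivavrmo
surface: riivavrmo
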